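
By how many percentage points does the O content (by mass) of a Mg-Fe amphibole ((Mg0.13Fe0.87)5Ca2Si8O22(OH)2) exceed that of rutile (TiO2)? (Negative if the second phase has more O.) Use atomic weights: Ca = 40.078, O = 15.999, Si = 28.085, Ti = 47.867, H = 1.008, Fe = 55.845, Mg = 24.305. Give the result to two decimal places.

O in (Mg0.13Fe0.87)5Ca2Si8O22(OH)2: molar mass 949.552 g/mol; 24×15.999 = 383.976 g → 40.44 wt%.
O in TiO2: molar mass 79.865 g/mol; 2×15.999 = 31.998 g → 40.07 wt%.
Difference = 40.44 − 40.07 = 0.37 percentage points.

0.37 percentage points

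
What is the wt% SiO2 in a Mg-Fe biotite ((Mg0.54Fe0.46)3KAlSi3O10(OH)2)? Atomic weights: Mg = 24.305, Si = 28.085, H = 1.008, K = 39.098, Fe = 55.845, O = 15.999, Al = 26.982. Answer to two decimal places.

Formula mass = 460.779 g/mol.
3 Si → 3.0000 mol SiO2 per formula unit; M(SiO2) = 60.083, so SiO2 mass = 180.249 g.
180.249/460.779 × 100 = 39.12 wt%.

39.12 wt%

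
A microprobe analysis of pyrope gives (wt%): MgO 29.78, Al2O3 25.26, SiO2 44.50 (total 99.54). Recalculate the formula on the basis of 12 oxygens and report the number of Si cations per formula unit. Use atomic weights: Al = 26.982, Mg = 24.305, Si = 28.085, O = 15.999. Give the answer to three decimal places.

29.78 wt% MgO ÷ 40.304 g/mol = 0.73888 mol, giving 0.73888 Mg and 0.73888 O.
25.26 wt% Al2O3 ÷ 101.961 g/mol = 0.24774 mol, giving 0.49548 Al and 0.74322 O.
44.50 wt% SiO2 ÷ 60.083 g/mol = 0.74064 mol, giving 0.74064 Si and 1.48128 O.
Oxygen sums to 2.96338; scaling by 12/2.96338 = 4.04943 puts the formula on 12 O.
Si: 0.74064 × 4.04943 = 2.999 atoms per formula unit.

2.999 Si apfu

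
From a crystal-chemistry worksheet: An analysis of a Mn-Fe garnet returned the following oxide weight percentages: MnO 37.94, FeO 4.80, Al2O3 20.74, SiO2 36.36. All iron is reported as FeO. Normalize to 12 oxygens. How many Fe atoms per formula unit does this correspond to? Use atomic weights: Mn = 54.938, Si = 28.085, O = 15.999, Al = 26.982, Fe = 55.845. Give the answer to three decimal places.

0.331 Fe apfu

MnO: 37.94/70.937 = 0.53484 mol → 0.53484 mol Mn, 0.53484 mol O.
FeO: 4.80/71.844 = 0.06681 mol → 0.06681 mol Fe, 0.06681 mol O.
Al2O3: 20.74/101.961 = 0.20341 mol → 0.40682 mol Al, 0.61023 mol O.
SiO2: 36.36/60.083 = 0.60516 mol → 0.60516 mol Si, 1.21032 mol O.
Total oxygen = 2.42220 mol. Normalization factor = 12/2.42220 = 4.95417.
Fe per 12 O = 0.06681 × 4.95417 = 0.331.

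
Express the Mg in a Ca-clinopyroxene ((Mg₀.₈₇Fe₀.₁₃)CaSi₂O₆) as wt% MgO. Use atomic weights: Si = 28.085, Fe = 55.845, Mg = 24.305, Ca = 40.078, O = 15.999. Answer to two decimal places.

15.89 wt%

Formula mass = 220.647 g/mol.
0.87 Mg → 0.8700 mol MgO per formula unit; M(MgO) = 40.304, so MgO mass = 35.064 g.
35.064/220.647 × 100 = 15.89 wt%.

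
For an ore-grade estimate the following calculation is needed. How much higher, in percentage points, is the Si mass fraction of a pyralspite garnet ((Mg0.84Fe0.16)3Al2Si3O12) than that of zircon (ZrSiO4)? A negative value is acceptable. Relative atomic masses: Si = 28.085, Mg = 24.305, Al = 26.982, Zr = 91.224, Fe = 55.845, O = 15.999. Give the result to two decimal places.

M((Mg0.84Fe0.16)3Al2Si3O12) = 418.261 g/mol, so wt% Si = 84.255/418.261 × 100 = 20.14%.
M(ZrSiO4) = 183.305 g/mol, so wt% Si = 28.085/183.305 × 100 = 15.32%.
20.14 − 15.32 = 4.82 pp.

4.82 percentage points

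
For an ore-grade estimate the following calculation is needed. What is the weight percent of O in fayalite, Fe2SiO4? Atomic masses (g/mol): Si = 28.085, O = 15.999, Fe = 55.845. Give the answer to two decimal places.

31.41 weight percent

Molar mass of Fe2SiO4: 2×55.845 + 1×28.085 + 4×15.999 = 203.771 g/mol.
Mass of O per formula unit: 4 × 15.999 = 63.996 g.
Weight fraction O = 63.996 / 203.771 = 0.3141.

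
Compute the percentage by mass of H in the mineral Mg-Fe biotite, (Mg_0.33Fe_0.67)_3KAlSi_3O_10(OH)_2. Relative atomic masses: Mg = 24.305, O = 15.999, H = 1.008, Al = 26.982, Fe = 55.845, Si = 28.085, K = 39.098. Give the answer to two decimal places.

0.42 mass %

Molar mass of (Mg_0.33Fe_0.67)_3KAlSi_3O_10(OH)_2: 0.99·24.305 + 2.01·55.845 + 1·39.098 + 1·26.982 + 3·28.085 + 12·15.999 + 2·1.008 = 480.649 g/mol.
Mass of H per formula unit: 2 × 1.008 = 2.016 g.
Weight fraction H = 2.016 / 480.649 = 0.0042.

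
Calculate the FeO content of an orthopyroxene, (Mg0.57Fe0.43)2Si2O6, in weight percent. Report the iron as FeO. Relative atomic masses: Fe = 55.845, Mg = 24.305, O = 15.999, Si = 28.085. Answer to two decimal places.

27.11 wt%

Formula mass = 227.898 g/mol.
0.86 Fe → 0.8600 mol FeO per formula unit; M(FeO) = 71.844, so FeO mass = 61.786 g.
61.786/227.898 × 100 = 27.11 wt%.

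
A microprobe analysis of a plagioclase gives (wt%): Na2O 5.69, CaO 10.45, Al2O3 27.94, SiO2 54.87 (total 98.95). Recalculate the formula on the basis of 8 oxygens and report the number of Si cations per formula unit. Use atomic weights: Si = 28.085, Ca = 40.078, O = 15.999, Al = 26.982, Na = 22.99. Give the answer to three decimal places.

2.496 Si apfu

Na2O (M=61.979): mol = 0.09181; Na = 0.18362, O = 0.09181.
CaO (M=56.077): mol = 0.18635; Ca = 0.18635, O = 0.18635.
Al2O3 (M=101.961): mol = 0.27403; Al = 0.54806, O = 0.82209.
SiO2 (M=60.083): mol = 0.91324; Si = 0.91324, O = 1.82648.
ΣO = 2.92673; factor = 8/ΣO = 2.73343.
Si apfu = 0.91324 × 2.73343 = 2.496.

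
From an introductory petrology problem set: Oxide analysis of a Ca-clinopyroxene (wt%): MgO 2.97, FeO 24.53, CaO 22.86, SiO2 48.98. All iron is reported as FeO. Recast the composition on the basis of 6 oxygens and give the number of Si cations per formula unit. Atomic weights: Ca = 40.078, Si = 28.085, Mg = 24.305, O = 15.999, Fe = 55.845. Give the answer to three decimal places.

1.994 Si apfu

MgO (M=40.304): mol = 0.07369; Mg = 0.07369, O = 0.07369.
FeO (M=71.844): mol = 0.34143; Fe = 0.34143, O = 0.34143.
CaO (M=56.077): mol = 0.40765; Ca = 0.40765, O = 0.40765.
SiO2 (M=60.083): mol = 0.81521; Si = 0.81521, O = 1.63042.
ΣO = 2.45319; factor = 6/ΣO = 2.44580.
Si apfu = 0.81521 × 2.44580 = 1.994.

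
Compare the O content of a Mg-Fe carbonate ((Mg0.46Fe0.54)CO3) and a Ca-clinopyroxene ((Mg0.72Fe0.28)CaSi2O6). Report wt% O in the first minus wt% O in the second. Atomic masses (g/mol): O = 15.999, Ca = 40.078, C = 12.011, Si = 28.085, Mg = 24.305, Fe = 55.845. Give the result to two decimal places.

4.77 percentage points

O in (Mg0.46Fe0.54)CO3: molar mass 101.345 g/mol; 3×15.999 = 47.997 g → 47.36 wt%.
O in (Mg0.72Fe0.28)CaSi2O6: molar mass 225.378 g/mol; 6×15.999 = 95.994 g → 42.59 wt%.
Difference = 47.36 − 42.59 = 4.77 percentage points.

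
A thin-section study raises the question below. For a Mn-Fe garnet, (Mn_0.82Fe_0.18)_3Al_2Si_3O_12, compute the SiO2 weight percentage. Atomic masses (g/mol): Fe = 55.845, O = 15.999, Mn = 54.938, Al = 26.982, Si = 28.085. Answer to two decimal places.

36.38 wt%

Formula mass = 495.511 g/mol.
3 Si → 3.0000 mol SiO2 per formula unit; M(SiO2) = 60.083, so SiO2 mass = 180.249 g.
180.249/495.511 × 100 = 36.38 wt%.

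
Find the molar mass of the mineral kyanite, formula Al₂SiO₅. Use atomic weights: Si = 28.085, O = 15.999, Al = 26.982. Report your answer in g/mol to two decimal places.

M = 2(26.982) + 1(28.085) + 5(15.999)

162.04 g/mol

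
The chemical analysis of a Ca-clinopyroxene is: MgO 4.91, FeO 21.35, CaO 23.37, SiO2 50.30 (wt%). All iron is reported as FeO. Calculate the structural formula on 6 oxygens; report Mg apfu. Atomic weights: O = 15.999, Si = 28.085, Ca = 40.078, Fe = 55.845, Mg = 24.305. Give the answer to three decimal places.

0.291 Mg apfu

MgO: 4.91/40.304 = 0.12182 mol → 0.12182 mol Mg, 0.12182 mol O.
FeO: 21.35/71.844 = 0.29717 mol → 0.29717 mol Fe, 0.29717 mol O.
CaO: 23.37/56.077 = 0.41675 mol → 0.41675 mol Ca, 0.41675 mol O.
SiO2: 50.30/60.083 = 0.83718 mol → 0.83718 mol Si, 1.67436 mol O.
Total oxygen = 2.51010 mol. Normalization factor = 6/2.51010 = 2.39034.
Mg per 6 O = 0.12182 × 2.39034 = 0.291.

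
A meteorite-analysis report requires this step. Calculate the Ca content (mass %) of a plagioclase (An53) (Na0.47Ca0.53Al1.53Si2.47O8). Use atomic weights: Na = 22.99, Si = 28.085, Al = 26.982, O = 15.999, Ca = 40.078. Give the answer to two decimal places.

7.85 mass %

M(Na0.47Ca0.53Al1.53Si2.47O8) = 270.691 g/mol.
Ca contributes 0.53 × 40.078 = 21.241 g per mole.
21.241/270.691 = 0.0785 → 7.85%.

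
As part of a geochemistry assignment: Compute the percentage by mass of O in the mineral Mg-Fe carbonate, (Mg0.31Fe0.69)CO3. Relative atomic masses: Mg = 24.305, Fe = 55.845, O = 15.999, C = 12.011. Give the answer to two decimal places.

Formula mass = 0.31*24.305 + 0.69*55.845 + 1*12.011 + 3*15.999 = 106.076 g/mol, of which 47.997 g is O.
So O makes up 47.997/106.076 = 0.4525 of the mass, i.e. 45.25%.

45.25 mass %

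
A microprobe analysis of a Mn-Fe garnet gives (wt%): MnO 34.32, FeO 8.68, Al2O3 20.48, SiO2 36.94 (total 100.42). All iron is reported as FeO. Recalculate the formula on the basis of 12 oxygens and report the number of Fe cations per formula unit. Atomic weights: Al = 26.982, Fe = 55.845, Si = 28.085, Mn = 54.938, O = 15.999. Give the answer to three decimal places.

0.595 Fe apfu

MnO: 34.32/70.937 = 0.48381 mol → 0.48381 mol Mn, 0.48381 mol O.
FeO: 8.68/71.844 = 0.12082 mol → 0.12082 mol Fe, 0.12082 mol O.
Al2O3: 20.48/101.961 = 0.20086 mol → 0.40172 mol Al, 0.60258 mol O.
SiO2: 36.94/60.083 = 0.61482 mol → 0.61482 mol Si, 1.22964 mol O.
Total oxygen = 2.43685 mol. Normalization factor = 12/2.43685 = 4.92439.
Fe per 12 O = 0.12082 × 4.92439 = 0.595.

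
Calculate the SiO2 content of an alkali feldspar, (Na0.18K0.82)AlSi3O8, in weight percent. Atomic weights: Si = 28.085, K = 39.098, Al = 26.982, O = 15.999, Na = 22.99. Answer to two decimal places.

65.44 wt%

M((Na0.18K0.82)AlSi3O8) = 275.428 g/mol; M(SiO2) = 60.083 g/mol.
Moles SiO2 per formula unit = 3 Si ÷ 1 = 3.0000.
SiO2 fraction = (3.0000 × 60.083) / 275.428 = 180.249/275.428 = 0.6544.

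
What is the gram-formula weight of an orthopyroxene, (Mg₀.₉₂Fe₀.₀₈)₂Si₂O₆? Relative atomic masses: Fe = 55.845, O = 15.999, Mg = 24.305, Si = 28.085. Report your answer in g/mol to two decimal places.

The formula mass is the sum 1.84×24.305 + 0.16×55.845 + 2×28.085 + 6×15.999.

205.82 g/mol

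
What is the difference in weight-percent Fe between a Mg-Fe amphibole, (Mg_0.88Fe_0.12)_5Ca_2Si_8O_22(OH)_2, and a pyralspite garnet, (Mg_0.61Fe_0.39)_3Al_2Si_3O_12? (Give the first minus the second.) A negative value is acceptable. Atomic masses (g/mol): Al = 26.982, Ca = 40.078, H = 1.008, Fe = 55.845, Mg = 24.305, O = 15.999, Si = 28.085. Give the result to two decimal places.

-10.82 percentage points

Fe in (Mg_0.88Fe_0.12)_5Ca_2Si_8O_22(OH)_2: molar mass 831.277 g/mol; 0.60×55.845 = 33.507 g → 4.03 wt%.
Fe in (Mg_0.61Fe_0.39)_3Al_2Si_3O_12: molar mass 440.024 g/mol; 1.17×55.845 = 65.339 g → 14.85 wt%.
Difference = 4.03 − 14.85 = -10.82 percentage points.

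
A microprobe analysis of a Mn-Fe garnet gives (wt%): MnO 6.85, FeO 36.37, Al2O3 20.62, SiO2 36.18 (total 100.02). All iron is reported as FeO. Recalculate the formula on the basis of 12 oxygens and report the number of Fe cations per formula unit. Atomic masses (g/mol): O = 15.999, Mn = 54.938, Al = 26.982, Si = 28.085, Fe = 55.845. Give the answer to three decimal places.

2.517 Fe apfu

MnO: 6.85/70.937 = 0.09656 mol → 0.09656 mol Mn, 0.09656 mol O.
FeO: 36.37/71.844 = 0.50624 mol → 0.50624 mol Fe, 0.50624 mol O.
Al2O3: 20.62/101.961 = 0.20223 mol → 0.40446 mol Al, 0.60669 mol O.
SiO2: 36.18/60.083 = 0.60217 mol → 0.60217 mol Si, 1.20434 mol O.
Total oxygen = 2.41383 mol. Normalization factor = 12/2.41383 = 4.97135.
Fe per 12 O = 0.50624 × 4.97135 = 2.517.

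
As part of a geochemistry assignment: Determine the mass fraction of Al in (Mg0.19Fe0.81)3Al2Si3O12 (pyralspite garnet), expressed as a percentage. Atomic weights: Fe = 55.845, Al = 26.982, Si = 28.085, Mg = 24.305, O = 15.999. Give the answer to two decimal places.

11.25 mass %

Molar mass of (Mg0.19Fe0.81)3Al2Si3O12: 0.57·24.305 + 2.43·55.845 + 2·26.982 + 3·28.085 + 12·15.999 = 479.764 g/mol.
Mass of Al per formula unit: 2 × 26.982 = 53.964 g.
Weight fraction Al = 53.964 / 479.764 = 0.1125.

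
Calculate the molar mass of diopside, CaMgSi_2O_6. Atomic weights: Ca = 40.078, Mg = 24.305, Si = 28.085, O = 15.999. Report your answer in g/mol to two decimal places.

216.55 g/mol

M = 1(40.078) + 1(24.305) + 2(28.085) + 6(15.999)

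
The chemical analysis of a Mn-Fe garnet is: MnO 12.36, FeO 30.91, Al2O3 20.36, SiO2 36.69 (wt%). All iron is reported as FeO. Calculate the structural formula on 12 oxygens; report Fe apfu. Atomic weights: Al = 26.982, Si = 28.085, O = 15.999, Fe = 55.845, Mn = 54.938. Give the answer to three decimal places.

2.129 Fe apfu

12.36 wt% MnO ÷ 70.937 g/mol = 0.17424 mol, giving 0.17424 Mn and 0.17424 O.
30.91 wt% FeO ÷ 71.844 g/mol = 0.43024 mol, giving 0.43024 Fe and 0.43024 O.
20.36 wt% Al2O3 ÷ 101.961 g/mol = 0.19968 mol, giving 0.39936 Al and 0.59904 O.
36.69 wt% SiO2 ÷ 60.083 g/mol = 0.61066 mol, giving 0.61066 Si and 1.22132 O.
Oxygen sums to 2.42484; scaling by 12/2.42484 = 4.94878 puts the formula on 12 O.
Fe: 0.43024 × 4.94878 = 2.129 atoms per formula unit.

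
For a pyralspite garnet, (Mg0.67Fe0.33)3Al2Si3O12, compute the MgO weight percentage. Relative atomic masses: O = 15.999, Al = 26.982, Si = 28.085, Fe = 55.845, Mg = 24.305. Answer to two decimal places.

18.65 wt%

Formula mass = 434.347 g/mol.
2.01 Mg → 2.0100 mol MgO per formula unit; M(MgO) = 40.304, so MgO mass = 81.011 g.
81.011/434.347 × 100 = 18.65 wt%.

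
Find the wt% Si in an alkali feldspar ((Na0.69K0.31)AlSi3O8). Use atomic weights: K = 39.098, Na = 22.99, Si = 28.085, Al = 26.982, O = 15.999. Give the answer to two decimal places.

Formula mass = 0.69×22.99 + 0.31×39.098 + 1×26.982 + 3×28.085 + 8×15.999 = 267.212 g/mol, of which 84.255 g is Si.
So Si makes up 84.255/267.212 = 0.3153 of the mass, i.e. 31.53%.

31.53 wt%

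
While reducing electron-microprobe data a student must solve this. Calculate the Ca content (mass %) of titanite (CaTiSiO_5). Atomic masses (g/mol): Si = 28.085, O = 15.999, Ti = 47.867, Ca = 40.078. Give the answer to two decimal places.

20.45 mass %

Molar mass of CaTiSiO_5: 1*40.078 + 1*47.867 + 1*28.085 + 5*15.999 = 196.025 g/mol.
Mass of Ca per formula unit: 1 × 40.078 = 40.078 g.
Weight fraction Ca = 40.078 / 196.025 = 0.2045.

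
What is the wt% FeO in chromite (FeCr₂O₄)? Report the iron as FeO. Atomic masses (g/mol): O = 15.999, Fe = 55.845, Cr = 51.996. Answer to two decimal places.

M(FeCr₂O₄) = 223.833 g/mol; M(FeO) = 71.844 g/mol.
Moles FeO per formula unit = 1 Fe ÷ 1 = 1.0000.
FeO fraction = (1.0000 × 71.844) / 223.833 = 71.844/223.833 = 0.3210.

32.10 wt%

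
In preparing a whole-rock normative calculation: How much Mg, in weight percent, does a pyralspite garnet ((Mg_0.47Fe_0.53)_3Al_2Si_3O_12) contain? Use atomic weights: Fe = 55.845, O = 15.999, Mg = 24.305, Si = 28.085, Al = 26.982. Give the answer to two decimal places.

Molar mass of (Mg_0.47Fe_0.53)_3Al_2Si_3O_12: 1.41*24.305 + 1.59*55.845 + 2*26.982 + 3*28.085 + 12*15.999 = 453.271 g/mol.
Mass of Mg per formula unit: 1.41 × 24.305 = 34.270 g.
Weight fraction Mg = 34.270 / 453.271 = 0.0756.

7.56 weight percent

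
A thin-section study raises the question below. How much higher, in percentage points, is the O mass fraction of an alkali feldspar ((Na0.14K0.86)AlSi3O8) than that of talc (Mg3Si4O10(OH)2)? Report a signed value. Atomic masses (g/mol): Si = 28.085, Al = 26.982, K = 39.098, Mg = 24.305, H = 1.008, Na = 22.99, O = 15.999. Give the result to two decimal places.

First mineral: 127.992 g O in 276.072 g formula = 46.36 wt% O.
Second mineral: 191.988 g O in 379.259 g formula = 50.62 wt% O.
46.36% − 50.62% gives a difference of -4.26 percentage points.

-4.26 percentage points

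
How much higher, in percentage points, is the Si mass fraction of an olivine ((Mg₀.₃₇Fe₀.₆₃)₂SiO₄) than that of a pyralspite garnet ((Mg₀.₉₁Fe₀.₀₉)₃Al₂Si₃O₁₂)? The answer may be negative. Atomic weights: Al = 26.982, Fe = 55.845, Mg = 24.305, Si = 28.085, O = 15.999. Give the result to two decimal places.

Si in (Mg₀.₃₇Fe₀.₆₃)₂SiO₄: molar mass 180.431 g/mol; 1×28.085 = 28.085 g → 15.57 wt%.
Si in (Mg₀.₉₁Fe₀.₀₉)₃Al₂Si₃O₁₂: molar mass 411.638 g/mol; 3×28.085 = 84.255 g → 20.47 wt%.
Difference = 15.57 − 20.47 = -4.90 percentage points.

-4.90 percentage points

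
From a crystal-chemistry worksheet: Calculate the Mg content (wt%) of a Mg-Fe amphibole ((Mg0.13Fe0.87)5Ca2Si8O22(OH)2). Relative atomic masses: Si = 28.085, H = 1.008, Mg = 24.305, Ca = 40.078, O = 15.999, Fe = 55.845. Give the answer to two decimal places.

1.66 wt%

Molar mass of (Mg0.13Fe0.87)5Ca2Si8O22(OH)2: 0.65*24.305 + 4.35*55.845 + 2*40.078 + 8*28.085 + 24*15.999 + 2*1.008 = 949.552 g/mol.
Mass of Mg per formula unit: 0.65 × 24.305 = 15.798 g.
Weight fraction Mg = 15.798 / 949.552 = 0.0166.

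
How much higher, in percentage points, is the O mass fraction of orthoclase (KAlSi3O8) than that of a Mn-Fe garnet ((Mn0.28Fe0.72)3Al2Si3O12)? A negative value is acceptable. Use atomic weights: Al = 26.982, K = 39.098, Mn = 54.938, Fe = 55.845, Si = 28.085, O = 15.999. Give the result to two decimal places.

7.36 percentage points

First mineral: 127.992 g O in 278.327 g formula = 45.99 wt% O.
Second mineral: 191.988 g O in 496.980 g formula = 38.63 wt% O.
45.99% − 38.63% gives a difference of 7.36 percentage points.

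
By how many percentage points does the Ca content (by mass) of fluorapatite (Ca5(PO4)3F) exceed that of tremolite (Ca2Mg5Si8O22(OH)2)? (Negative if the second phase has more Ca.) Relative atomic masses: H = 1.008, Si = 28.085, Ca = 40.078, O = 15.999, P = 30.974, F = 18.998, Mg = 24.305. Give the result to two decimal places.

29.87 percentage points

Ca in Ca5(PO4)3F: molar mass 504.298 g/mol; 5×40.078 = 200.390 g → 39.74 wt%.
Ca in Ca2Mg5Si8O22(OH)2: molar mass 812.353 g/mol; 2×40.078 = 80.156 g → 9.87 wt%.
Difference = 39.74 − 9.87 = 29.87 percentage points.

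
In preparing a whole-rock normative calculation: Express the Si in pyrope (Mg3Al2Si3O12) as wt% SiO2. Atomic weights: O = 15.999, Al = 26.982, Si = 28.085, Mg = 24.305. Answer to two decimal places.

44.71 wt%

Molar mass of Mg3Al2Si3O12 = 3·24.305 + 2·26.982 + 3·28.085 + 12·15.999 = 403.122 g/mol.
Each formula unit contains 3 Si, equivalent to 3/1 = 3.0000 mol SiO2.
M(SiO2) = 1×28.085 + 2×15.999 = 60.083 g/mol.
Mass of SiO2 per formula unit = 3.0000 × 60.083 = 180.249 g.
SiO2 wt% = 180.249 / 403.122 × 100 = 44.71%.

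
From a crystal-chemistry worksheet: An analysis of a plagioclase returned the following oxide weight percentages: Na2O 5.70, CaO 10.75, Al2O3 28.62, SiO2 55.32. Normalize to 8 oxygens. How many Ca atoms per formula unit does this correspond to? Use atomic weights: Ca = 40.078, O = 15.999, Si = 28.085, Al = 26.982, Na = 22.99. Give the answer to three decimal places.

0.517 Ca apfu

Na2O: 5.70/61.979 = 0.09197 mol → 0.18394 mol Na, 0.09197 mol O.
CaO: 10.75/56.077 = 0.19170 mol → 0.19170 mol Ca, 0.19170 mol O.
Al2O3: 28.62/101.961 = 0.28070 mol → 0.56140 mol Al, 0.84210 mol O.
SiO2: 55.32/60.083 = 0.92073 mol → 0.92073 mol Si, 1.84146 mol O.
Total oxygen = 2.96723 mol. Normalization factor = 8/2.96723 = 2.69612.
Ca per 8 O = 0.19170 × 2.69612 = 0.517.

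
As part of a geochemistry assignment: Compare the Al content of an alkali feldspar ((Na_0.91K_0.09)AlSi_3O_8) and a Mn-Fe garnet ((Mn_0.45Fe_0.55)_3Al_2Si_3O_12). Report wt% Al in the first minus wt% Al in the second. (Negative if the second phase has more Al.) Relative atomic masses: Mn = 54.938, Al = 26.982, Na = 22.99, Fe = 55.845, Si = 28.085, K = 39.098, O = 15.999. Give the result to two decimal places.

-0.64 percentage points

First mineral: 26.982 g Al in 263.669 g formula = 10.23 wt% Al.
Second mineral: 53.964 g Al in 496.518 g formula = 10.87 wt% Al.
10.23% − 10.87% gives a difference of -0.64 percentage points.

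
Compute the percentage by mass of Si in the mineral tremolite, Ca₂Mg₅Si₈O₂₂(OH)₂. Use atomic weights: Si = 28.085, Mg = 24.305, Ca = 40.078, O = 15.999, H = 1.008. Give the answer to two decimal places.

Molar mass of Ca₂Mg₅Si₈O₂₂(OH)₂: 2*40.078 + 5*24.305 + 8*28.085 + 24*15.999 + 2*1.008 = 812.353 g/mol.
Mass of Si per formula unit: 8 × 28.085 = 224.680 g.
Weight fraction Si = 224.680 / 812.353 = 0.2766.

27.66 weight percent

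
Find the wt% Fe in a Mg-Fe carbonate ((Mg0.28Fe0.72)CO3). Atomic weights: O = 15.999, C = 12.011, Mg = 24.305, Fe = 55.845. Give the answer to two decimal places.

Molar mass of (Mg0.28Fe0.72)CO3: 0.28*24.305 + 0.72*55.845 + 1*12.011 + 3*15.999 = 107.022 g/mol.
Mass of Fe per formula unit: 0.72 × 55.845 = 40.208 g.
Weight fraction Fe = 40.208 / 107.022 = 0.3757.

37.57 wt%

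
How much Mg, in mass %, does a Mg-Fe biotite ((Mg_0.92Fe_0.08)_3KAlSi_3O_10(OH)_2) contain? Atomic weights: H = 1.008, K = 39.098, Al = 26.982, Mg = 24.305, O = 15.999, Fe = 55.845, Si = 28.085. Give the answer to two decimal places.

15.79 mass %

Molar mass of (Mg_0.92Fe_0.08)_3KAlSi_3O_10(OH)_2: 2.76·24.305 + 0.24·55.845 + 1·39.098 + 1·26.982 + 3·28.085 + 12·15.999 + 2·1.008 = 424.824 g/mol.
Mass of Mg per formula unit: 2.76 × 24.305 = 67.082 g.
Weight fraction Mg = 67.082 / 424.824 = 0.1579.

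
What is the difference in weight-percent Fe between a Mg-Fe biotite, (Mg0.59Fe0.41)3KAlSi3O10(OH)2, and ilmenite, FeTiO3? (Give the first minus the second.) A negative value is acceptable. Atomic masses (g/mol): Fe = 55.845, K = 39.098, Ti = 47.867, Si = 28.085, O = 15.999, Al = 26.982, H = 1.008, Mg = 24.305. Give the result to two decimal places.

Fe in (Mg0.59Fe0.41)3KAlSi3O10(OH)2: molar mass 456.048 g/mol; 1.23×55.845 = 68.689 g → 15.06 wt%.
Fe in FeTiO3: molar mass 151.709 g/mol; 1×55.845 = 55.845 g → 36.81 wt%.
Difference = 15.06 − 36.81 = -21.75 percentage points.

-21.75 percentage points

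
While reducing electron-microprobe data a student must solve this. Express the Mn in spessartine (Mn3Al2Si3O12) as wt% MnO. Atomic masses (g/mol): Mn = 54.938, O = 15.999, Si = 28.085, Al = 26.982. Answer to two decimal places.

42.99 wt%

Molar mass of Mn3Al2Si3O12 = 3×54.938 + 2×26.982 + 3×28.085 + 12×15.999 = 495.021 g/mol.
Each formula unit contains 3 Mn, equivalent to 3/1 = 3.0000 mol MnO.
M(MnO) = 1×54.938 + 1×15.999 = 70.937 g/mol.
Mass of MnO per formula unit = 3.0000 × 70.937 = 212.811 g.
MnO wt% = 212.811 / 495.021 × 100 = 42.99%.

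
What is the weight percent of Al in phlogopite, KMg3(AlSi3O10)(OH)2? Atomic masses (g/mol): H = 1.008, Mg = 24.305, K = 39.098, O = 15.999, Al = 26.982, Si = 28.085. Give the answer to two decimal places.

Molar mass of KMg3(AlSi3O10)(OH)2: 1×39.098 + 3×24.305 + 1×26.982 + 3×28.085 + 12×15.999 + 2×1.008 = 417.254 g/mol.
Mass of Al per formula unit: 1 × 26.982 = 26.982 g.
Weight fraction Al = 26.982 / 417.254 = 0.0647.

6.47 wt%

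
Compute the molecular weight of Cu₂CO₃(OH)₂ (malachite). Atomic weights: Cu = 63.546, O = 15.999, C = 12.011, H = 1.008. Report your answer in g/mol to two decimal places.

221.11 g/mol

The formula mass is the sum 2*63.546 + 1*12.011 + 5*15.999 + 2*1.008.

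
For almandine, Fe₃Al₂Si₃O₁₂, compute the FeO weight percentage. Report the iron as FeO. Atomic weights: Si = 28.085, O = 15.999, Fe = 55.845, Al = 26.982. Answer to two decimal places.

43.30 wt%

Molar mass of Fe₃Al₂Si₃O₁₂ = 3·55.845 + 2·26.982 + 3·28.085 + 12·15.999 = 497.742 g/mol.
Each formula unit contains 3 Fe, equivalent to 3/1 = 3.0000 mol FeO.
M(FeO) = 1×55.845 + 1×15.999 = 71.844 g/mol.
Mass of FeO per formula unit = 3.0000 × 71.844 = 215.532 g.
FeO wt% = 215.532 / 497.742 × 100 = 43.30%.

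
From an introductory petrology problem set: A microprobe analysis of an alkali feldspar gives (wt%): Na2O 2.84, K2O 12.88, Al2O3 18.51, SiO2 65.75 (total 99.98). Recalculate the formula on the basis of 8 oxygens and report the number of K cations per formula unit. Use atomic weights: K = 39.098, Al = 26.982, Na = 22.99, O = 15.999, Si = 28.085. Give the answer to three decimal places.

0.750 K apfu

2.84 wt% Na2O ÷ 61.979 g/mol = 0.04582 mol, giving 0.09164 Na and 0.04582 O.
12.88 wt% K2O ÷ 94.195 g/mol = 0.13674 mol, giving 0.27348 K and 0.13674 O.
18.51 wt% Al2O3 ÷ 101.961 g/mol = 0.18154 mol, giving 0.36308 Al and 0.54462 O.
65.75 wt% SiO2 ÷ 60.083 g/mol = 1.09432 mol, giving 1.09432 Si and 2.18864 O.
Oxygen sums to 2.91582; scaling by 8/2.91582 = 2.74365 puts the formula on 8 O.
K: 0.27348 × 2.74365 = 0.750 atoms per formula unit.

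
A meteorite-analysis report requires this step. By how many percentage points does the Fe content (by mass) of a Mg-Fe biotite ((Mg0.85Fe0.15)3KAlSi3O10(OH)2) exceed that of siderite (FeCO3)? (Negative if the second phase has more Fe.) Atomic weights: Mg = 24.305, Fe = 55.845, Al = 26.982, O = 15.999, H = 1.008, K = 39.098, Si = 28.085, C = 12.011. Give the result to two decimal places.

-42.38 percentage points

Fe in (Mg0.85Fe0.15)3KAlSi3O10(OH)2: molar mass 431.447 g/mol; 0.45×55.845 = 25.130 g → 5.82 wt%.
Fe in FeCO3: molar mass 115.853 g/mol; 1×55.845 = 55.845 g → 48.20 wt%.
Difference = 5.82 − 48.20 = -42.38 percentage points.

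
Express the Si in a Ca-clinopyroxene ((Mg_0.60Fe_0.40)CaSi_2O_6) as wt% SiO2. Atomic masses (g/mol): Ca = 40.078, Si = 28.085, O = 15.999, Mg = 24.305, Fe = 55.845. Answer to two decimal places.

52.44 wt%

Formula mass = 229.163 g/mol.
2 Si → 2.0000 mol SiO2 per formula unit; M(SiO2) = 60.083, so SiO2 mass = 120.166 g.
120.166/229.163 × 100 = 52.44 wt%.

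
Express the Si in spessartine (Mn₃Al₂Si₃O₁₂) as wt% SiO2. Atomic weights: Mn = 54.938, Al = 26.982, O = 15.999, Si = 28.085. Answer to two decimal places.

36.41 wt%

Formula mass = 495.021 g/mol.
3 Si → 3.0000 mol SiO2 per formula unit; M(SiO2) = 60.083, so SiO2 mass = 180.249 g.
180.249/495.021 × 100 = 36.41 wt%.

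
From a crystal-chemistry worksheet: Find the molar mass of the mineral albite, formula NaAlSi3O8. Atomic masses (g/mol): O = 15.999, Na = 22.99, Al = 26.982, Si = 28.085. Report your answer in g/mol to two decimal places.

262.22 g/mol

M = 1(22.99) + 1(26.982) + 3(28.085) + 8(15.999)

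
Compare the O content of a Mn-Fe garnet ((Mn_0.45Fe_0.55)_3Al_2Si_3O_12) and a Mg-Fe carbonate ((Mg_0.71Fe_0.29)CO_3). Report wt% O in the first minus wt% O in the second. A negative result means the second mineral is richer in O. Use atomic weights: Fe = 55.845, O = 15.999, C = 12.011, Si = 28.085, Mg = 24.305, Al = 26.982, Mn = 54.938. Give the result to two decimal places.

-12.69 percentage points

First mineral: 191.988 g O in 496.518 g formula = 38.67 wt% O.
Second mineral: 47.997 g O in 93.460 g formula = 51.36 wt% O.
38.67% − 51.36% gives a difference of -12.69 percentage points.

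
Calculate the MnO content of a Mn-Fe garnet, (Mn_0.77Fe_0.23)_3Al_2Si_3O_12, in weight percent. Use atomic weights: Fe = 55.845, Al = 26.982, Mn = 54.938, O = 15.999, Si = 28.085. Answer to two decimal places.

M((Mn_0.77Fe_0.23)_3Al_2Si_3O_12) = 495.647 g/mol; M(MnO) = 70.937 g/mol.
Moles MnO per formula unit = 2.31 Mn ÷ 1 = 2.3100.
MnO fraction = (2.3100 × 70.937) / 495.647 = 163.864/495.647 = 0.3306.

33.06 wt%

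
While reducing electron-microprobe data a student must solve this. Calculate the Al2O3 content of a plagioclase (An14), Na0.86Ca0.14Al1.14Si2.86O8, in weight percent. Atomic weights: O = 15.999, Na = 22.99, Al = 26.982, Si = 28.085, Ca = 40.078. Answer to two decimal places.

Molar mass of Na0.86Ca0.14Al1.14Si2.86O8 = 0.86×22.99 + 0.14×40.078 + 1.14×26.982 + 2.86×28.085 + 8×15.999 = 264.457 g/mol.
Each formula unit contains 1.14 Al, equivalent to 1.14/2 = 0.5700 mol Al2O3.
M(Al2O3) = 2×26.982 + 3×15.999 = 101.961 g/mol.
Mass of Al2O3 per formula unit = 0.5700 × 101.961 = 58.118 g.
Al2O3 wt% = 58.118 / 264.457 × 100 = 21.98%.

21.98 wt%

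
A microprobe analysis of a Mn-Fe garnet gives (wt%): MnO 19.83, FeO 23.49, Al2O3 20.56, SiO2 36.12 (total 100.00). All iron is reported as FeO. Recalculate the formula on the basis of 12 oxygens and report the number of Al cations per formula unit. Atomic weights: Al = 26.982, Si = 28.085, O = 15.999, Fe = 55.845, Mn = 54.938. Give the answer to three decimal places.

MnO: 19.83/70.937 = 0.27954 mol → 0.27954 mol Mn, 0.27954 mol O.
FeO: 23.49/71.844 = 0.32696 mol → 0.32696 mol Fe, 0.32696 mol O.
Al2O3: 20.56/101.961 = 0.20165 mol → 0.40330 mol Al, 0.60495 mol O.
SiO2: 36.12/60.083 = 0.60117 mol → 0.60117 mol Si, 1.20234 mol O.
Total oxygen = 2.41379 mol. Normalization factor = 12/2.41379 = 4.97143.
Al per 12 O = 0.40330 × 4.97143 = 2.005.

2.005 Al apfu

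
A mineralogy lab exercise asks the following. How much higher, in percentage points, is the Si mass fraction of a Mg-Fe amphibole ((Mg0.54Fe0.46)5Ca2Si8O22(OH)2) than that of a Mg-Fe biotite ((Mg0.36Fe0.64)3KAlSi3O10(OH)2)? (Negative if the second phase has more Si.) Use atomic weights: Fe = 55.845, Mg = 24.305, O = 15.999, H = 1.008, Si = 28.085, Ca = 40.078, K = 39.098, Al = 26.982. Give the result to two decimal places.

7.76 percentage points

Si in (Mg0.54Fe0.46)5Ca2Si8O22(OH)2: molar mass 884.895 g/mol; 8×28.085 = 224.680 g → 25.39 wt%.
Si in (Mg0.36Fe0.64)3KAlSi3O10(OH)2: molar mass 477.811 g/mol; 3×28.085 = 84.255 g → 17.63 wt%.
Difference = 25.39 − 17.63 = 7.76 percentage points.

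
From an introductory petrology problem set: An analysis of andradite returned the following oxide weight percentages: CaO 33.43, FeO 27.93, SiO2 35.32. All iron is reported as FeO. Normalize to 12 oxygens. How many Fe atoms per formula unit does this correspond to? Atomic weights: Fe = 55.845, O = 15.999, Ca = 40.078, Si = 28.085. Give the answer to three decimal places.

2.159 Fe apfu

33.43 wt% CaO ÷ 56.077 g/mol = 0.59614 mol, giving 0.59614 Ca and 0.59614 O.
27.93 wt% FeO ÷ 71.844 g/mol = 0.38876 mol, giving 0.38876 Fe and 0.38876 O.
35.32 wt% SiO2 ÷ 60.083 g/mol = 0.58785 mol, giving 0.58785 Si and 1.17570 O.
Oxygen sums to 2.16060; scaling by 12/2.16060 = 5.55401 puts the formula on 12 O.
Fe: 0.38876 × 5.55401 = 2.159 atoms per formula unit.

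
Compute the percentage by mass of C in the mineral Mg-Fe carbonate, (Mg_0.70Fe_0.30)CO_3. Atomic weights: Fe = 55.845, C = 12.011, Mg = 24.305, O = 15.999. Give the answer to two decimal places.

12.81 wt%

Molar mass of (Mg_0.70Fe_0.30)CO_3: 0.70×24.305 + 0.30×55.845 + 1×12.011 + 3×15.999 = 93.775 g/mol.
Mass of C per formula unit: 1 × 12.011 = 12.011 g.
Weight fraction C = 12.011 / 93.775 = 0.1281.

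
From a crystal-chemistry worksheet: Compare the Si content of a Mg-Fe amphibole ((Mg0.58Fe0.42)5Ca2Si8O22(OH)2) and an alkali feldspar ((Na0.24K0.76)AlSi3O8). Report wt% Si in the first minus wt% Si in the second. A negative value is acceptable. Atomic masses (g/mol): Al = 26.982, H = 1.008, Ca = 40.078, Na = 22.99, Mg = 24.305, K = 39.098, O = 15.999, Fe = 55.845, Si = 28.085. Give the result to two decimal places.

-5.13 percentage points

First mineral: 224.680 g Si in 878.587 g formula = 25.57 wt% Si.
Second mineral: 84.255 g Si in 274.461 g formula = 30.70 wt% Si.
25.57% − 30.70% gives a difference of -5.13 percentage points.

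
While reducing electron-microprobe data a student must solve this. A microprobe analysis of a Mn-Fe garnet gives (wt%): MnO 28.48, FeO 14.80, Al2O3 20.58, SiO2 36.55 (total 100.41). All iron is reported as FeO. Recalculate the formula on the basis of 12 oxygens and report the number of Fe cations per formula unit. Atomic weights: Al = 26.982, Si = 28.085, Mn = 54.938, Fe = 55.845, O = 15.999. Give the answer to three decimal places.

1.017 Fe apfu

28.48 wt% MnO ÷ 70.937 g/mol = 0.40148 mol, giving 0.40148 Mn and 0.40148 O.
14.80 wt% FeO ÷ 71.844 g/mol = 0.20600 mol, giving 0.20600 Fe and 0.20600 O.
20.58 wt% Al2O3 ÷ 101.961 g/mol = 0.20184 mol, giving 0.40368 Al and 0.60552 O.
36.55 wt% SiO2 ÷ 60.083 g/mol = 0.60833 mol, giving 0.60833 Si and 1.21666 O.
Oxygen sums to 2.42966; scaling by 12/2.42966 = 4.93896 puts the formula on 12 O.
Fe: 0.20600 × 4.93896 = 1.017 atoms per formula unit.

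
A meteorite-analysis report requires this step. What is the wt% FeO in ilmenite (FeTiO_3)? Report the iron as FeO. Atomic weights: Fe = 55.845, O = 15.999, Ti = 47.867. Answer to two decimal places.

47.36 wt%

Molar mass of FeTiO_3 = 1·55.845 + 1·47.867 + 3·15.999 = 151.709 g/mol.
Each formula unit contains 1 Fe, equivalent to 1/1 = 1.0000 mol FeO.
M(FeO) = 1×55.845 + 1×15.999 = 71.844 g/mol.
Mass of FeO per formula unit = 1.0000 × 71.844 = 71.844 g.
FeO wt% = 71.844 / 151.709 × 100 = 47.36%.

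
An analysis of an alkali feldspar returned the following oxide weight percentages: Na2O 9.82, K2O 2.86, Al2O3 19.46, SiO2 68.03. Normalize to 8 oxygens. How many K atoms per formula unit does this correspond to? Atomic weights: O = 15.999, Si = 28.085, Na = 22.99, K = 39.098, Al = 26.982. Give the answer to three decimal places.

0.161 K apfu

Na2O: 9.82/61.979 = 0.15844 mol → 0.31688 mol Na, 0.15844 mol O.
K2O: 2.86/94.195 = 0.03036 mol → 0.06072 mol K, 0.03036 mol O.
Al2O3: 19.46/101.961 = 0.19086 mol → 0.38172 mol Al, 0.57258 mol O.
SiO2: 68.03/60.083 = 1.13227 mol → 1.13227 mol Si, 2.26454 mol O.
Total oxygen = 3.02592 mol. Normalization factor = 8/3.02592 = 2.64382.
K per 8 O = 0.06072 × 2.64382 = 0.161.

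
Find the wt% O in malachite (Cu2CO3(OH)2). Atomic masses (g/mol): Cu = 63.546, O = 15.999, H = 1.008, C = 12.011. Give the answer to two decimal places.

Molar mass of Cu2CO3(OH)2: 2*63.546 + 1*12.011 + 5*15.999 + 2*1.008 = 221.114 g/mol.
Mass of O per formula unit: 5 × 15.999 = 79.995 g.
Weight fraction O = 79.995 / 221.114 = 0.3618.

36.18 mass %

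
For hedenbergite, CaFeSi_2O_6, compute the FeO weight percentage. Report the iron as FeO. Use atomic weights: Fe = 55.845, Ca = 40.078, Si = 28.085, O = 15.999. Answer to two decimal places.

Molar mass of CaFeSi_2O_6 = 1×40.078 + 1×55.845 + 2×28.085 + 6×15.999 = 248.087 g/mol.
Each formula unit contains 1 Fe, equivalent to 1/1 = 1.0000 mol FeO.
M(FeO) = 1×55.845 + 1×15.999 = 71.844 g/mol.
Mass of FeO per formula unit = 1.0000 × 71.844 = 71.844 g.
FeO wt% = 71.844 / 248.087 × 100 = 28.96%.

28.96 wt%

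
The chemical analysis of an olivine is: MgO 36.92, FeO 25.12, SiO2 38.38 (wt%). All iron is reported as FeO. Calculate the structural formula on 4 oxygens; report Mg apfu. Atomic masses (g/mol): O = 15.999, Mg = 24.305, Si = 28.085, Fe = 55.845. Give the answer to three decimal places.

36.92 wt% MgO ÷ 40.304 g/mol = 0.91604 mol, giving 0.91604 Mg and 0.91604 O.
25.12 wt% FeO ÷ 71.844 g/mol = 0.34965 mol, giving 0.34965 Fe and 0.34965 O.
38.38 wt% SiO2 ÷ 60.083 g/mol = 0.63878 mol, giving 0.63878 Si and 1.27756 O.
Oxygen sums to 2.54325; scaling by 4/2.54325 = 1.57279 puts the formula on 4 O.
Mg: 0.91604 × 1.57279 = 1.441 atoms per formula unit.

1.441 Mg apfu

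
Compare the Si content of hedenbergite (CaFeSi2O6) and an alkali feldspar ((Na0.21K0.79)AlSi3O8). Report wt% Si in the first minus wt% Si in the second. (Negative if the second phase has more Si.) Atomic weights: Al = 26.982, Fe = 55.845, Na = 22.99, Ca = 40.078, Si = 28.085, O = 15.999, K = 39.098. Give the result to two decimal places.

-8.00 percentage points

First mineral: 56.170 g Si in 248.087 g formula = 22.64 wt% Si.
Second mineral: 84.255 g Si in 274.944 g formula = 30.64 wt% Si.
22.64% − 30.64% gives a difference of -8.00 percentage points.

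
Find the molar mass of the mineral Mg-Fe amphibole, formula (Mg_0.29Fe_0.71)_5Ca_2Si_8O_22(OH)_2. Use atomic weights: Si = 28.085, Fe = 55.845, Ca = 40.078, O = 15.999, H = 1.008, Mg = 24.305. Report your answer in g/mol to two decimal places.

The formula mass is the sum 1.45×24.305 + 3.55×55.845 + 2×40.078 + 8×28.085 + 24×15.999 + 2×1.008.

924.32 g/mol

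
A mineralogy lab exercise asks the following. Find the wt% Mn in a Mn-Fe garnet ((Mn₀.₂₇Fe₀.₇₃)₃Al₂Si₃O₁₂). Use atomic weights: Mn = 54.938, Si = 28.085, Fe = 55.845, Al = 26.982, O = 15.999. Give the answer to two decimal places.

8.95 wt%

M((Mn₀.₂₇Fe₀.₇₃)₃Al₂Si₃O₁₂) = 497.007 g/mol.
Mn contributes 0.81 × 54.938 = 44.500 g per mole.
44.500/497.007 = 0.0895 → 8.95%.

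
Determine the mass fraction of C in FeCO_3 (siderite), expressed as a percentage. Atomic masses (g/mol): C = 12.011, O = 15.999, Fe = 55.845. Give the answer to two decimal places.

10.37 weight percent

Molar mass of FeCO_3: 1·55.845 + 1·12.011 + 3·15.999 = 115.853 g/mol.
Mass of C per formula unit: 1 × 12.011 = 12.011 g.
Weight fraction C = 12.011 / 115.853 = 0.1037.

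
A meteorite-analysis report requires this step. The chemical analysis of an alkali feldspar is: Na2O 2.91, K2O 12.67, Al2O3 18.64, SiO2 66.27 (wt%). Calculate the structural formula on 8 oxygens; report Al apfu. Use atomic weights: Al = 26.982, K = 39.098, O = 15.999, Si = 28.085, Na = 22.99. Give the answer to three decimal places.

Na2O (M=61.979): mol = 0.04695; Na = 0.09390, O = 0.04695.
K2O (M=94.195): mol = 0.13451; K = 0.26902, O = 0.13451.
Al2O3 (M=101.961): mol = 0.18281; Al = 0.36562, O = 0.54843.
SiO2 (M=60.083): mol = 1.10297; Si = 1.10297, O = 2.20594.
ΣO = 2.93583; factor = 8/ΣO = 2.72495.
Al apfu = 0.36562 × 2.72495 = 0.996.

0.996 Al apfu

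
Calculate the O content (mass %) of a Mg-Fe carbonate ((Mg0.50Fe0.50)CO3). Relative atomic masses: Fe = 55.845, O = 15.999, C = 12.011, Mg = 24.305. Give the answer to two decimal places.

Formula mass = 0.50·24.305 + 0.50·55.845 + 1·12.011 + 3·15.999 = 100.083 g/mol, of which 47.997 g is O.
So O makes up 47.997/100.083 = 0.4796 of the mass, i.e. 47.96%.

47.96 mass %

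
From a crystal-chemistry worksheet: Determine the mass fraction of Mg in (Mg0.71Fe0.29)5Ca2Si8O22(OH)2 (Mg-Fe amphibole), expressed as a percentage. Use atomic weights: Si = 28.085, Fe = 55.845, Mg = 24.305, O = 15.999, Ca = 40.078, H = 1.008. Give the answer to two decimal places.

10.06 mass %

Formula mass = 3.55·24.305 + 1.45·55.845 + 2·40.078 + 8·28.085 + 24·15.999 + 2·1.008 = 858.086 g/mol, of which 86.283 g is Mg.
So Mg makes up 86.283/858.086 = 0.1006 of the mass, i.e. 10.06%.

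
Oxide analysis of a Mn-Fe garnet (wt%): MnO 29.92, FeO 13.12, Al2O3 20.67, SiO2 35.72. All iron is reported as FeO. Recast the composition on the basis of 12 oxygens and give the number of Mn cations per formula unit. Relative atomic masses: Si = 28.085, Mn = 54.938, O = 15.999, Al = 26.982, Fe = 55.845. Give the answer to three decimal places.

2.108 Mn apfu

29.92 wt% MnO ÷ 70.937 g/mol = 0.42178 mol, giving 0.42178 Mn and 0.42178 O.
13.12 wt% FeO ÷ 71.844 g/mol = 0.18262 mol, giving 0.18262 Fe and 0.18262 O.
20.67 wt% Al2O3 ÷ 101.961 g/mol = 0.20272 mol, giving 0.40544 Al and 0.60816 O.
35.72 wt% SiO2 ÷ 60.083 g/mol = 0.59451 mol, giving 0.59451 Si and 1.18902 O.
Oxygen sums to 2.40158; scaling by 12/2.40158 = 4.99671 puts the formula on 12 O.
Mn: 0.42178 × 4.99671 = 2.108 atoms per formula unit.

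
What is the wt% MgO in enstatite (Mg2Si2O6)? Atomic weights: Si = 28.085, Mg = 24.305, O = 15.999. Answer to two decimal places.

M(Mg2Si2O6) = 200.774 g/mol; M(MgO) = 40.304 g/mol.
Moles MgO per formula unit = 2 Mg ÷ 1 = 2.0000.
MgO fraction = (2.0000 × 40.304) / 200.774 = 80.608/200.774 = 0.4015.

40.15 wt%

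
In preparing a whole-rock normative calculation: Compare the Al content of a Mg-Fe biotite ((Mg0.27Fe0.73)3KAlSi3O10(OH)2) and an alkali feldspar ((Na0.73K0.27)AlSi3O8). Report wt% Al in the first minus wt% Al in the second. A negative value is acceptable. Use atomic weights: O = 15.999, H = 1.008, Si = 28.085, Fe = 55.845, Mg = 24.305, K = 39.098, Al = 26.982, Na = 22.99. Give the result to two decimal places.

First mineral: 26.982 g Al in 486.327 g formula = 5.55 wt% Al.
Second mineral: 26.982 g Al in 266.568 g formula = 10.12 wt% Al.
5.55% − 10.12% gives a difference of -4.57 percentage points.

-4.57 percentage points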